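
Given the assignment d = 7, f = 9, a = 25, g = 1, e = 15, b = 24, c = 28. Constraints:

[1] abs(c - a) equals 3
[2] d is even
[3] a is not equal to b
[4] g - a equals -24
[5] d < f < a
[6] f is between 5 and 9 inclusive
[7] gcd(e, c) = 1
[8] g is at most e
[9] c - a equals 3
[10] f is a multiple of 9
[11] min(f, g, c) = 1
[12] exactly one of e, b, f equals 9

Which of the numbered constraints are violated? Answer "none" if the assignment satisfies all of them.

[1] abs(28 - 25) = 3  ✔
[2] d = 7 is odd  ✘
[3] a = 25, b = 24; distinct  ✔
[4] g - a = 1 - 25 = -24  ✔
[5] values 7 < 9 < 25  ✔
[6] f = 9 lies in [5, 9]  ✔
[7] gcd(15, 28) = 1  ✔
[8] g = 1, e = 15; 1 ≤ 15  ✔
[9] c - a = 28 - 25 = 3  ✔
[10] 9 / 9 = 1, so 9 divides 9  ✔
[11] min(9, 1, 28) = 1  ✔
[12] e=15, b=24, f=9; 1 of them equals 9  ✔

No — constraint 2 is not satisfied.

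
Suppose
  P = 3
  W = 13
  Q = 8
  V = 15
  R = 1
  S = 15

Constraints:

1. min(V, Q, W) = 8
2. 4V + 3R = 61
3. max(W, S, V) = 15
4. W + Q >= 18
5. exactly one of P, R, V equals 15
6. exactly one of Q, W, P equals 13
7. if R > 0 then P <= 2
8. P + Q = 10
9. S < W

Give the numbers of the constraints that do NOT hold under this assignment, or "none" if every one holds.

1. min(15, 8, 13) = 8  holds
2. 4V + 3R = 4(15) + 3(1) = 63, not 61  fails
3. max(13, 15, 15) = 15  holds
4. W + Q = 13 + 8 = 21; 21 ≥ 18  holds
5. P=3, R=1, V=15; 1 of them equals 15  holds
6. Q=8, W=13, P=3; 1 of them equals 13  holds
7. R = 1 > 0, so we need P ≤ 2; but P = 3 > 2  fails
8. P + Q = 3 + 8 = 11, not 10  fails
9. S = 15, W = 13; 15 ≥ 13 (want <)  fails

No — constraints 2, 7, 8, 9 are not satisfied.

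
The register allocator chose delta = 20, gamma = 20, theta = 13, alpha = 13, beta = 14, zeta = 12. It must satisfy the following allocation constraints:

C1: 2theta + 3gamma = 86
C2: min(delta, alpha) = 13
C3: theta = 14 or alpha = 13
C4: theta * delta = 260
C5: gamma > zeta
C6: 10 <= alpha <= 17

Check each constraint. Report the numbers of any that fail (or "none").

C1: 2theta + 3gamma = 2(13) + 3(20) = 86 — holds.
C2: min(20, 13) = 13 — holds.
C3: theta = 13 ≠ 14, but alpha = 13 = 13 (second disjunct) — holds.
C4: theta * delta = 13 * 20 = 260 — holds.
C5: gamma = 20, zeta = 12; 20 > 12 — holds.
C6: alpha = 13 lies in [10, 17] — holds.

Yes — all constraints hold.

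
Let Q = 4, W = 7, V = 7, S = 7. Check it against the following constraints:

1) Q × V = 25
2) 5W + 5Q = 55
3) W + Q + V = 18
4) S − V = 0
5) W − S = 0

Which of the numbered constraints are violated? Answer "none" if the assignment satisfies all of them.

Constraint 1 does not hold.

1) Q × V = 4 × 7 = 28, not 25  FAIL
2) 5W + 5Q = 5(7) + 5(4) = 55  OK
3) W + Q + V = 7 + 4 + 7 = 18  OK
4) S − V = 7 − 7 = 0  OK
5) W − S = 7 − 7 = 0  OK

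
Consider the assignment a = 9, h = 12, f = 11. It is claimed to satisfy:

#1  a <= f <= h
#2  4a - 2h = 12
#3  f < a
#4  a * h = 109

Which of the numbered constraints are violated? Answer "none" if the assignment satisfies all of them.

#1 values 9 <= 11 <= 12 — OK.
#2 4a - 2h = 4(9) - 2(12) = 12 — OK.
#3 f = 11, a = 9; 11 ≥ 9 (want <) — violated.
#4 a * h = 9 * 12 = 108, not 109 — violated.

Violated: 3, 4.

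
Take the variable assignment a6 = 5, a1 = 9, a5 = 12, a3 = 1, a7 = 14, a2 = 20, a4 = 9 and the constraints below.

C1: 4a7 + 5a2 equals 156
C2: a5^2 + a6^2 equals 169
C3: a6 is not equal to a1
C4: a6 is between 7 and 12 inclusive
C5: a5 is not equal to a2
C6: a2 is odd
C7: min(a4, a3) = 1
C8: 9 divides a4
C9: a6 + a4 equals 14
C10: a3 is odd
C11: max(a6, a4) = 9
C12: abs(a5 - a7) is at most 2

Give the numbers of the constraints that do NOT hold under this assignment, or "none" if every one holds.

No — constraints 4 and 6 are not satisfied.

C1: 4a7 + 5a2 = 4(14) + 5(20) = 156 — holds.
C2: a5^2 + a6^2 = 12^2 + 5^2 = 144 + 25 = 169 — holds.
C3: a6 = 5, a1 = 9; distinct — holds.
C4: a6 = 5 is outside [7, 12] — does not hold.
C5: a5 = 12, a2 = 20; distinct — holds.
C6: a2 = 20 is even — does not hold.
C7: min(9, 1) = 1 — holds.
C8: 9 / 9 = 1, so 9 divides 9 — holds.
C9: a6 + a4 = 5 + 9 = 14 — holds.
C10: a3 = 1 is odd — holds.
C11: max(5, 9) = 9 — holds.
C12: abs(12 - 14) = 2; 2 ≤ 2 — holds.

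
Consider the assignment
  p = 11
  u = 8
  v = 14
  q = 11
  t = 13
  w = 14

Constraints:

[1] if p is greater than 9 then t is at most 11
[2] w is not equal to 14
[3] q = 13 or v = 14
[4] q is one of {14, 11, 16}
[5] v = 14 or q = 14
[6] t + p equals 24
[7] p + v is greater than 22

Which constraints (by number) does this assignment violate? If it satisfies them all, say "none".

[1] p = 11 > 9, so we need t ≤ 11; but t = 13 > 11  false
[2] w = 14, but 14 is required to differ  false
[3] q = 11 ≠ 13, but v = 14 = 14 (second disjunct)  true
[4] q = 11 is in {14, 11, 16}  true
[5] v = 14 = 14 (first disjunct)  true
[6] t + p = 13 + 11 = 24  true
[7] p + v = 11 + 14 = 25; 25 > 22  true

The assignment fails constraints 1, 2.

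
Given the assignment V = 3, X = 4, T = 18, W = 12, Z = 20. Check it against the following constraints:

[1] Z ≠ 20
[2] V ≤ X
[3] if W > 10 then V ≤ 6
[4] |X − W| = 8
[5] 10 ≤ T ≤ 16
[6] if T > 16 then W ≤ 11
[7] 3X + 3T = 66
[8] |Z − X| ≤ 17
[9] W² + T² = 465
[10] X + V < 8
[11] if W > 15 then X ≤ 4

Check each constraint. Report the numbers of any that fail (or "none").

[1] Z = 20, but 20 is required to differ — does not hold.
[2] V = 3, X = 4; 3 ≤ 4 — holds.
[3] W = 12 > 10, so we need V ≤ 6; V = 3 ≤ 6 — holds.
[4] |4 − 12| = 8 — holds.
[5] T = 18 is outside [10, 16] — does not hold.
[6] T = 18 > 16, so we need W ≤ 11; but W = 12 > 11 — does not hold.
[7] 3X + 3T = 3(4) + 3(18) = 66 — holds.
[8] |20 − 4| = 16; 16 ≤ 17 — holds.
[9] W² + T² = 12² + 18² = 144 + 324 = 468, not 465 — does not hold.
[10] X + V = 4 + 3 = 7; 7 < 8 — holds.
[11] W = 12, not > 15; antecedent false, conditional vacuously true — holds.

Violated: 1, 5, 6, and 9.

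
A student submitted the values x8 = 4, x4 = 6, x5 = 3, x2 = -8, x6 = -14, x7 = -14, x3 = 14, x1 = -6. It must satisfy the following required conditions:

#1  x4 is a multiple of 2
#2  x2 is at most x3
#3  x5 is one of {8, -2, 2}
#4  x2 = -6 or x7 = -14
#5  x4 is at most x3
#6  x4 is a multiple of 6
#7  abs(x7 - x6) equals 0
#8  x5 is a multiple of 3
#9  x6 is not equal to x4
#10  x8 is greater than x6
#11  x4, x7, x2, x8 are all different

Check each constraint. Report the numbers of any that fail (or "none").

No — constraint 3 is not satisfied.

#1 6 / 2 = 3, so 2 divides 6 — OK.
#2 x2 = -8, x3 = 14; -8 ≤ 14 — OK.
#3 x5 = 3 is not in {8, -2, 2} — violated.
#4 x2 = -8 ≠ -6, but x7 = -14 = -14 (second disjunct) — OK.
#5 x4 = 6, x3 = 14; 6 ≤ 14 — OK.
#6 6 / 6 = 1, so 6 divides 6 — OK.
#7 abs(-14 - (-14)) = 0 — OK.
#8 3 / 3 = 1, so 3 divides 3 — OK.
#9 x6 = -14, x4 = 6; distinct — OK.
#10 x8 = 4, x6 = -14; 4 > -14 — OK.
#11 values 6, -14, -8, 4 are pairwise distinct — OK.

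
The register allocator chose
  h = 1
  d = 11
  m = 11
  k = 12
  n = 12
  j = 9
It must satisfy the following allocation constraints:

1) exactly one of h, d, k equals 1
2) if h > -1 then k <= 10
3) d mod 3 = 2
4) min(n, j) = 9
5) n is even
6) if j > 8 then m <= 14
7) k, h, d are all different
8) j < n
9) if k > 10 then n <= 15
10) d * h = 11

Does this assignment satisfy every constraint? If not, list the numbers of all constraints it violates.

1) h=1, d=11, k=12; 1 of them equals 1 — holds.
2) h = 1 > -1, so we need k ≤ 10; but k = 12 > 10 — does not hold.
3) 11 mod 3 = 2 — holds.
4) min(12, 9) = 9 — holds.
5) n = 12 is even — holds.
6) j = 9 > 8, so we need m ≤ 14; m = 11 ≤ 14 — holds.
7) values 12, 1, 11 are pairwise distinct — holds.
8) j = 9, n = 12; 9 < 12 — holds.
9) k = 12 > 10, so we need n ≤ 15; n = 12 ≤ 15 — holds.
10) d * h = 11 * 1 = 11 — holds.

No — constraint 2 is not satisfied.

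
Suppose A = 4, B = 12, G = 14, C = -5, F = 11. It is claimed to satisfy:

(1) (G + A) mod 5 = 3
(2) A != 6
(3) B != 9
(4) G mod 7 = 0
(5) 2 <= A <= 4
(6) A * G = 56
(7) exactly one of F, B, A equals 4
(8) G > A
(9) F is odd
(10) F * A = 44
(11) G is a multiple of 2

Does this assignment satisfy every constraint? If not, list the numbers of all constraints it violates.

The assignment satisfies every constraint.

(1) G + A = 18; 18 mod 5 = 3  OK
(2) A = 4, and 4 ≠ 6  OK
(3) B = 12, and 12 ≠ 9  OK
(4) 14 mod 7 = 0  OK
(5) A = 4 lies in [2, 4]  OK
(6) A * G = 4 * 14 = 56  OK
(7) F=11, B=12, A=4; 1 of them equals 4  OK
(8) G = 14, A = 4; 14 > 4  OK
(9) F = 11 is odd  OK
(10) F * A = 11 * 4 = 44  OK
(11) 14 / 2 = 7, so 2 divides 14  OK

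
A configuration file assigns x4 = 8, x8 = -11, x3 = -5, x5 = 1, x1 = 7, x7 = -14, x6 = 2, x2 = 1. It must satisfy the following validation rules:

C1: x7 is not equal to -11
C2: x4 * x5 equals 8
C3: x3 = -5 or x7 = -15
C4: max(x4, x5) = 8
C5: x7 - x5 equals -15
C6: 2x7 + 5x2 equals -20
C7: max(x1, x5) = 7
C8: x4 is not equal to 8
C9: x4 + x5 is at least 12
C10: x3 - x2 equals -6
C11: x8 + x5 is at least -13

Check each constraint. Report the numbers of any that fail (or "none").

C1: x7 = -14, and -14 ≠ -11 — holds.
C2: x4 * x5 = 8 * 1 = 8 — holds.
C3: x3 = -5 = -5 (first disjunct) — holds.
C4: max(8, 1) = 8 — holds.
C5: x7 - x5 = -14 - 1 = -15 — holds.
C6: 2x7 + 5x2 = 2(-14) + 5(1) = -23, not -20 — does not hold.
C7: max(7, 1) = 7 — holds.
C8: x4 = 8, but 8 is required to differ — does not hold.
C9: x4 + x5 = 8 + 1 = 9; 9 < 12, bound 12 not met — does not hold.
C10: x3 - x2 = -5 - 1 = -6 — holds.
C11: x8 + x5 = -11 + 1 = -10; -10 ≥ -13 — holds.

Constraints 6, 8, and 9 do not hold.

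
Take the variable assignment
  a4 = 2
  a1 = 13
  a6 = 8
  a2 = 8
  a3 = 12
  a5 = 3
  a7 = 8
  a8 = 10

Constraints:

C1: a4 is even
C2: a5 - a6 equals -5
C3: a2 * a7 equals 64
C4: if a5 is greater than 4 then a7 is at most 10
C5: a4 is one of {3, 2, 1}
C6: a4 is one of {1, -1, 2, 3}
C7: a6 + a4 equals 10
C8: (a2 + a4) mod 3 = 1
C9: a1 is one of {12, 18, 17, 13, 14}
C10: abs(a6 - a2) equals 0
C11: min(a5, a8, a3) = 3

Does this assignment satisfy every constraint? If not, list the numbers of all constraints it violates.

C1: a4 = 2 is even  ✓
C2: a5 - a6 = 3 - 8 = -5  ✓
C3: a2 * a7 = 8 * 8 = 64  ✓
C4: a5 = 3, not > 4; antecedent false, conditional vacuously true  ✓
C5: a4 = 2 is in {3, 2, 1}  ✓
C6: a4 = 2 is in {1, -1, 2, 3}  ✓
C7: a6 + a4 = 8 + 2 = 10  ✓
C8: a2 + a4 = 10; 10 mod 3 = 1  ✓
C9: a1 = 13 is in {12, 18, 17, 13, 14}  ✓
C10: abs(8 - 8) = 0  ✓
C11: min(3, 10, 12) = 3  ✓

No violations.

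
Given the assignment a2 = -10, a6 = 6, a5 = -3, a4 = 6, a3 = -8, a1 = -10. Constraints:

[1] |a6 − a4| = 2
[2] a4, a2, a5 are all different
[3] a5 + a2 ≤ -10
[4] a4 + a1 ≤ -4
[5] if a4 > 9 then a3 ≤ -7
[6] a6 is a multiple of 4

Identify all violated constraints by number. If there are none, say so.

[1] |6 − 6| = 0, not 2 — does not hold.
[2] values 6, -10, -3 are pairwise distinct — holds.
[3] a5 + a2 = -3 + (-10) = -13; -13 ≤ -10 — holds.
[4] a4 + a1 = 6 + (-10) = -4; -4 ≤ -4 — holds.
[5] a4 = 6, not > 9; antecedent false, conditional vacuously true — holds.
[6] 6 = 4×1 + 2, so 4 does not divide 6 — does not hold.

No — constraints 1 and 6 are not satisfied.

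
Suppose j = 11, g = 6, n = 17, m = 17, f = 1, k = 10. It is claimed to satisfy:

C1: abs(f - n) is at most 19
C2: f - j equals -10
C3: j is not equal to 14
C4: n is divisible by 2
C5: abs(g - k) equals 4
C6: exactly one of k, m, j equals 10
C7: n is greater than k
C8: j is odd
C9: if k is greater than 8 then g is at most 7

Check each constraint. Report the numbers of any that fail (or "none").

C1: abs(1 - 17) = 16; 16 ≤ 19 — holds.
C2: f - j = 1 - 11 = -10 — holds.
C3: j = 11, and 11 ≠ 14 — holds.
C4: 17 = 2*8 + 1, so 2 does not divide 17 — fails.
C5: abs(6 - 10) = 4 — holds.
C6: k=10, m=17, j=11; 1 of them equals 10 — holds.
C7: n = 17, k = 10; 17 > 10 — holds.
C8: j = 11 is odd — holds.
C9: k = 10 > 8, so we need g ≤ 7; g = 6 ≤ 7 — holds.

Constraint 4 is violated.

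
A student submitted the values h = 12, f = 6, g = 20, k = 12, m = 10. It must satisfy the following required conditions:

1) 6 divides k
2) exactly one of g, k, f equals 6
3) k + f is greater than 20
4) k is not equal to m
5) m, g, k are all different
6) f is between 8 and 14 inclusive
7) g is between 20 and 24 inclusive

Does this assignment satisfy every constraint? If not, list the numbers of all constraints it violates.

1) 12 / 6 = 2, so 6 divides 12  yes
2) g=20, k=12, f=6; 1 of them equals 6  yes
3) k + f = 12 + 6 = 18; 18 ≤ 20, bound 20 not met  no
4) k = 12, m = 10; distinct  yes
5) values 10, 20, 12 are pairwise distinct  yes
6) f = 6 is outside [8, 14]  no
7) g = 20 lies in [20, 24]  yes

No — constraints 3, 6 are not satisfied.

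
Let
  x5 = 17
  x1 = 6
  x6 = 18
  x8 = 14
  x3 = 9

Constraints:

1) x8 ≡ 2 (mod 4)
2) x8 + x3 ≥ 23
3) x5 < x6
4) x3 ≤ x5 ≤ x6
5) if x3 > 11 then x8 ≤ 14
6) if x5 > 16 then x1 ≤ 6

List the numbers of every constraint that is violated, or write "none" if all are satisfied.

1) 14 mod 4 = 2 — holds.
2) x8 + x3 = 14 + 9 = 23; 23 ≥ 23 — holds.
3) x5 = 17, x6 = 18; 17 < 18 — holds.
4) values 9 ≤ 17 ≤ 18 — holds.
5) x3 = 9, not > 11; antecedent false, conditional vacuously true — holds.
6) x5 = 17 > 16, so we need x1 ≤ 6; x1 = 6 ≤ 6 — holds.

The assignment satisfies every constraint.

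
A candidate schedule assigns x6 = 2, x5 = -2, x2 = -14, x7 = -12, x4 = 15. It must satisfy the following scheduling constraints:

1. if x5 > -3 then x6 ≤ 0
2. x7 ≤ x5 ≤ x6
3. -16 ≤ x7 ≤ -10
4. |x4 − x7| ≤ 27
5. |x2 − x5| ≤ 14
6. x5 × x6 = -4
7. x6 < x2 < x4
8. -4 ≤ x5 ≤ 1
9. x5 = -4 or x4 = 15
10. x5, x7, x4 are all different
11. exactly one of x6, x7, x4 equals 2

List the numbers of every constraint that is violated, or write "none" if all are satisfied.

The assignment fails constraints 1, 7.

1. x5 = -2 > -3, so we need x6 ≤ 0; but x6 = 2 > 0  ✘
2. values -12 ≤ -2 ≤ 2  ✔
3. x7 = -12 lies in [-16, -10]  ✔
4. |15 − (-12)| = 27; 27 ≤ 27  ✔
5. |-14 − (-2)| = 12; 12 ≤ 14  ✔
6. x5 × x6 = -2 × 2 = -4  ✔
7. values 2, -14, 15; x6 = 2 is not < x2 = -14  ✘
8. x5 = -2 lies in [-4, 1]  ✔
9. x5 = -2 ≠ -4, but x4 = 15 = 15 (second disjunct)  ✔
10. values -2, -12, 15 are pairwise distinct  ✔
11. x6=2, x7=-12, x4=15; 1 of them equals 2  ✔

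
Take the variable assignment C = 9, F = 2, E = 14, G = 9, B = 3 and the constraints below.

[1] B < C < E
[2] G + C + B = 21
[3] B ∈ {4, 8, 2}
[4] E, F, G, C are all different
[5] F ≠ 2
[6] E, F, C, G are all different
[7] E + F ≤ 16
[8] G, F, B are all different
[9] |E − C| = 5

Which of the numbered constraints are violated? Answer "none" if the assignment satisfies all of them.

Constraints 3, 4, 5, and 6 do not hold.

[1] values 3 < 9 < 14 — holds.
[2] G + C + B = 9 + 9 + 3 = 21 — holds.
[3] B = 3 is not in {4, 8, 2} — fails.
[4] G = C = 9, not all different — fails.
[5] F = 2, but 2 is required to differ — fails.
[6] C = G = 9, not all different — fails.
[7] E + F = 14 + 2 = 16; 16 ≤ 16 — holds.
[8] values 9, 2, 3 are pairwise distinct — holds.
[9] |14 − 9| = 5 — holds.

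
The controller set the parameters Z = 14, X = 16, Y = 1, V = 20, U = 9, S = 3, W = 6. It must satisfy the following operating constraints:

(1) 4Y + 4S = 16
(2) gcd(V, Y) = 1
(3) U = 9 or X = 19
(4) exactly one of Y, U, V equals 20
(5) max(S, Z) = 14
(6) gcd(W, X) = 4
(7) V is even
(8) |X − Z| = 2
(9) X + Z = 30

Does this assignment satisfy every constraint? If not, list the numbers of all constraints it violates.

Constraint 6 does not hold.

(1) 4Y + 4S = 4(1) + 4(3) = 16 — holds.
(2) gcd(20, 1) = 1 — holds.
(3) U = 9 = 9 (first disjunct) — holds.
(4) Y=1, U=9, V=20; 1 of them equals 20 — holds.
(5) max(3, 14) = 14 — holds.
(6) gcd(6, 16) = 2, not 4 — does not hold.
(7) V = 20 is even — holds.
(8) |16 − 14| = 2 — holds.
(9) X + Z = 16 + 14 = 30 — holds.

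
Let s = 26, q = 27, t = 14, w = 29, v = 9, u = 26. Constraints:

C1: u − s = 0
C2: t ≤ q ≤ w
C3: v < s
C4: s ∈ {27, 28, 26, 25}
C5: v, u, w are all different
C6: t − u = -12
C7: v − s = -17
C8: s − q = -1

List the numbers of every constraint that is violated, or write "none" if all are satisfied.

Yes — all constraints hold.

C1: u − s = 26 − 26 = 0  OK
C2: values 14 ≤ 27 ≤ 29  OK
C3: v = 9, s = 26; 9 < 26  OK
C4: s = 26 is in {27, 28, 26, 25}  OK
C5: values 9, 26, 29 are pairwise distinct  OK
C6: t − u = 14 − 26 = -12  OK
C7: v − s = 9 − 26 = -17  OK
C8: s − q = 26 − 27 = -1  OK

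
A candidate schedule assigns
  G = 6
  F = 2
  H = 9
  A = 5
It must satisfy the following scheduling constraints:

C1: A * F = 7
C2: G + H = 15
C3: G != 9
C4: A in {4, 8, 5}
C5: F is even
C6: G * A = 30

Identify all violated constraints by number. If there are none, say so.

No — constraint 1 is not satisfied.

C1: A * F = 5 * 2 = 10, not 7  FAIL
C2: G + H = 6 + 9 = 15  OK
C3: G = 6, and 6 ≠ 9  OK
C4: A = 5 is in {4, 8, 5}  OK
C5: F = 2 is even  OK
C6: G * A = 6 * 5 = 30  OK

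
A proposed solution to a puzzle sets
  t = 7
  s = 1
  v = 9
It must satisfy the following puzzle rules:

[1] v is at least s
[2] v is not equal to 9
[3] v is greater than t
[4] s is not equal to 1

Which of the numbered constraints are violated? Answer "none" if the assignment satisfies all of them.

[1] v = 9, s = 1; 9 ≥ 1 — holds.
[2] v = 9, but 9 is required to differ — fails.
[3] v = 9, t = 7; 9 > 7 — holds.
[4] s = 1, but 1 is required to differ — fails.

Violated: 2, 4.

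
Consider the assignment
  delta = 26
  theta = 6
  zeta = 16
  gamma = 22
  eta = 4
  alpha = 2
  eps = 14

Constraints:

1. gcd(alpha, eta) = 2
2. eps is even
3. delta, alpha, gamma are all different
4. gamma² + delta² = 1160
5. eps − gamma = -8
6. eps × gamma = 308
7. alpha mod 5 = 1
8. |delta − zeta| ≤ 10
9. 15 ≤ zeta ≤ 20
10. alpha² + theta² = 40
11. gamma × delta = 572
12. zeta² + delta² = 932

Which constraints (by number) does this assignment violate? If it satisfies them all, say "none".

Violated: 7.

1. gcd(2, 4) = 2  ✔
2. eps = 14 is even  ✔
3. values 26, 2, 22 are pairwise distinct  ✔
4. gamma² + delta² = 22² + 26² = 484 + 676 = 1160  ✔
5. eps − gamma = 14 − 22 = -8  ✔
6. eps × gamma = 14 × 22 = 308  ✔
7. 2 mod 5 = 2, not 1  ✘
8. |26 − 16| = 10; 10 ≤ 10  ✔
9. zeta = 16 lies in [15, 20]  ✔
10. alpha² + theta² = 2² + 6² = 4 + 36 = 40  ✔
11. gamma × delta = 22 × 26 = 572  ✔
12. zeta² + delta² = 16² + 26² = 256 + 676 = 932  ✔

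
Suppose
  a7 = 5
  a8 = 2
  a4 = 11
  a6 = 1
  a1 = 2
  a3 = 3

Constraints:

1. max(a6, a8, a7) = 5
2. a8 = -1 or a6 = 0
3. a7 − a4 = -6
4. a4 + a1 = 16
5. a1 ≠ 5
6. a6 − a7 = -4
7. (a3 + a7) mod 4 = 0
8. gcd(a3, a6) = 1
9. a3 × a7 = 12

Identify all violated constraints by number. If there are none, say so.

Constraints 2, 4, and 9 do not hold.

1. max(1, 2, 5) = 5 — satisfied.
2. a8 = 2 ≠ -1 and a6 = 1 ≠ 0; both disjuncts false — violated.
3. a7 − a4 = 5 − 11 = -6 — satisfied.
4. a4 + a1 = 11 + 2 = 13, not 16 — violated.
5. a1 = 2, and 2 ≠ 5 — satisfied.
6. a6 − a7 = 1 − 5 = -4 — satisfied.
7. a3 + a7 = 8; 8 mod 4 = 0 — satisfied.
8. gcd(3, 1) = 1 — satisfied.
9. a3 × a7 = 3 × 5 = 15, not 12 — violated.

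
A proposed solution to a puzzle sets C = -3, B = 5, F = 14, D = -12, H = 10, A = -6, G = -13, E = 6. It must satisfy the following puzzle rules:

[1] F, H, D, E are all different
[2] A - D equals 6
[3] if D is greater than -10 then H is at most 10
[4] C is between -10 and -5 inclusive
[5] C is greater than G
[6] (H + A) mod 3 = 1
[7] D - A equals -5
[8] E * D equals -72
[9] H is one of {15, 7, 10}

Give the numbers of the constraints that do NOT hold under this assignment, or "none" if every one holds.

[1] values 14, 10, -12, 6 are pairwise distinct — satisfied.
[2] A - D = -6 - (-12) = 6 — satisfied.
[3] D = -12, not > -10; antecedent false, conditional vacuously true — satisfied.
[4] C = -3 is outside [-10, -5] — violated.
[5] C = -3, G = -13; -3 > -13 — satisfied.
[6] H + A = 4; 4 mod 3 = 1 — satisfied.
[7] D - A = -12 - (-6) = -6, not -5 — violated.
[8] E * D = 6 * (-12) = -72 — satisfied.
[9] H = 10 is in {15, 7, 10} — satisfied.

The assignment fails constraints 4 and 7.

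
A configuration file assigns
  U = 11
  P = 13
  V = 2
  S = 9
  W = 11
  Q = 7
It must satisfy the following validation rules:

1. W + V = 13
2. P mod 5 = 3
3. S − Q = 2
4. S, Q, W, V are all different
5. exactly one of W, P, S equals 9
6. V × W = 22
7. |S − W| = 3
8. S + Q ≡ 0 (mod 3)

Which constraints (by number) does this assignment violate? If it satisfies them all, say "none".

Violated: 7 and 8.

1. W + V = 11 + 2 = 13 — OK.
2. 13 mod 5 = 3 — OK.
3. S − Q = 9 − 7 = 2 — OK.
4. values 9, 7, 11, 2 are pairwise distinct — OK.
5. W=11, P=13, S=9; 1 of them equals 9 — OK.
6. V × W = 2 × 11 = 22 — OK.
7. |9 − 11| = 2, not 3 — violated.
8. S + Q = 16; 16 mod 3 = 1, not 0 — violated.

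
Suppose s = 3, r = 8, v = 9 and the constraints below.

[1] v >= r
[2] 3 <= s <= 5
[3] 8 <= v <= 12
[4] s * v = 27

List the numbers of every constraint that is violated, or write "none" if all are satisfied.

[1] v = 9, r = 8; 9 ≥ 8 — OK.
[2] s = 3 lies in [3, 5] — OK.
[3] v = 9 lies in [8, 12] — OK.
[4] s * v = 3 * 9 = 27 — OK.

All constraints are satisfied.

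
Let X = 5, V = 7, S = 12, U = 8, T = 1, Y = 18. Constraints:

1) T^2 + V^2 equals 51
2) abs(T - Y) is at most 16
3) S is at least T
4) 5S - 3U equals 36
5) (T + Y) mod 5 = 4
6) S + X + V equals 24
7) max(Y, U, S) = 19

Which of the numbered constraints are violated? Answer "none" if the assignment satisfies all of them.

Constraints 1, 2, and 7 are violated.

1) T^2 + V^2 = 1^2 + 7^2 = 1 + 49 = 50, not 51 — violated.
2) abs(1 - 18) = 17; 17 > 16, exceeds bound 16 — violated.
3) S = 12, T = 1; 12 ≥ 1 — OK.
4) 5S - 3U = 5(12) - 3(8) = 36 — OK.
5) T + Y = 19; 19 mod 5 = 4 — OK.
6) S + X + V = 12 + 5 + 7 = 24 — OK.
7) max(18, 8, 12) = 18, not 19 — violated.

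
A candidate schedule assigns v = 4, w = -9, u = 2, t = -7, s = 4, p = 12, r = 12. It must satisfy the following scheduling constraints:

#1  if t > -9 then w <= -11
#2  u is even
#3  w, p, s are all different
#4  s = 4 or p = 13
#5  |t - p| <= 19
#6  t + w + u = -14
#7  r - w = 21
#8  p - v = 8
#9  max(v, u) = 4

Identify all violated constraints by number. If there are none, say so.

#1 t = -7 > -9, so we need w ≤ -11; but w = -9 > -11 — does not hold.
#2 u = 2 is even — holds.
#3 values -9, 12, 4 are pairwise distinct — holds.
#4 s = 4 = 4 (first disjunct) — holds.
#5 |-7 - 12| = 19; 19 ≤ 19 — holds.
#6 t + w + u = -7 + (-9) + 2 = -14 — holds.
#7 r - w = 12 - (-9) = 21 — holds.
#8 p - v = 12 - 4 = 8 — holds.
#9 max(4, 2) = 4 — holds.

No — constraint 1 is not satisfied.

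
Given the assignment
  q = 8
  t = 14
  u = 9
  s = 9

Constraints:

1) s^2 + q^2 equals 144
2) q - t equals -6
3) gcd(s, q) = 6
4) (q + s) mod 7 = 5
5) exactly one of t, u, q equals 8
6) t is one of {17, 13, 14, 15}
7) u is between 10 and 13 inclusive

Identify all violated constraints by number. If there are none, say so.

Constraints 1, 3, 4, 7 are violated.

1) s^2 + q^2 = 9^2 + 8^2 = 81 + 64 = 145, not 144 — does not hold.
2) q - t = 8 - 14 = -6 — holds.
3) gcd(9, 8) = 1, not 6 — does not hold.
4) q + s = 17; 17 mod 7 = 3, not 5 — does not hold.
5) t=14, u=9, q=8; 1 of them equals 8 — holds.
6) t = 14 is in {17, 13, 14, 15} — holds.
7) u = 9 is outside [10, 13] — does not hold.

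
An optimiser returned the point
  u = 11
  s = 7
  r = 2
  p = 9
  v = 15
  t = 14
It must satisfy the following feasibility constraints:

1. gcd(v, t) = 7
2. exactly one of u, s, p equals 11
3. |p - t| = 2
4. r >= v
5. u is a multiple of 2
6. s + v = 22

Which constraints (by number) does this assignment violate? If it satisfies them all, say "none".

Constraints 1, 3, 4, and 5 are violated.

1. gcd(15, 14) = 1, not 7  FAIL
2. u=11, s=7, p=9; 1 of them equals 11  OK
3. |9 - 14| = 5, not 2  FAIL
4. r = 2, v = 15; 2 < 15 (want ≥)  FAIL
5. 11 = 2*5 + 1, so 2 does not divide 11  FAIL
6. s + v = 7 + 15 = 22  OK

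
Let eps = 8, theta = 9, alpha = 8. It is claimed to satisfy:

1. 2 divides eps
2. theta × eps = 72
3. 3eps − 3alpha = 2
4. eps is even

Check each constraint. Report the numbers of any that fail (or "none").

1. 8 / 2 = 4, so 2 divides 8 — satisfied.
2. theta × eps = 9 × 8 = 72 — satisfied.
3. 3eps − 3alpha = 3(8) − 3(8) = 0, not 2 — violated.
4. eps = 8 is even — satisfied.

No — constraint 3 is not satisfied.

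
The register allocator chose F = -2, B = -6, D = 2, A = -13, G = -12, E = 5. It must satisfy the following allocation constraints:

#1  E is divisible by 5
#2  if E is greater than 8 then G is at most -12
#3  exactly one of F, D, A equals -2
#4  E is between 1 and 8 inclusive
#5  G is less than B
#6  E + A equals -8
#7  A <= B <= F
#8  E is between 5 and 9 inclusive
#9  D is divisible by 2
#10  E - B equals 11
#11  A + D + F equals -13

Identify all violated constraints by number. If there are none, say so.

The assignment satisfies every constraint.

#1 5 / 5 = 1, so 5 divides 5 — holds.
#2 E = 5, not > 8; antecedent false, conditional vacuously true — holds.
#3 F=-2, D=2, A=-13; 1 of them equals -2 — holds.
#4 E = 5 lies in [1, 8] — holds.
#5 G = -12, B = -6; -12 < -6 — holds.
#6 E + A = 5 + (-13) = -8 — holds.
#7 values -13 <= -6 <= -2 — holds.
#8 E = 5 lies in [5, 9] — holds.
#9 2 / 2 = 1, so 2 divides 2 — holds.
#10 E - B = 5 - (-6) = 11 — holds.
#11 A + D + F = -13 + 2 + (-2) = -13 — holds.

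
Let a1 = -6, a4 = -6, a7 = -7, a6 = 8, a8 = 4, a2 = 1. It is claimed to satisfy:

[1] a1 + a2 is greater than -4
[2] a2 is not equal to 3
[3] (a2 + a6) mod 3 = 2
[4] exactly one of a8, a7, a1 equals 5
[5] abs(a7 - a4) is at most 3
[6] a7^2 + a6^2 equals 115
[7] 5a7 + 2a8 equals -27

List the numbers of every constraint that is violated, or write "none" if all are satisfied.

Constraints 1, 3, 4, and 6 are violated.

[1] a1 + a2 = -6 + 1 = -5; -5 ≤ -4, bound -4 not met  false
[2] a2 = 1, and 1 ≠ 3  true
[3] a2 + a6 = 9; 9 mod 3 = 0, not 2  false
[4] a8=4, a7=-7, a1=-6; 0 of them equal 5, not exactly one  false
[5] abs(-7 - (-6)) = 1; 1 ≤ 3  true
[6] a7^2 + a6^2 = (-7)^2 + 8^2 = 49 + 64 = 113, not 115  false
[7] 5a7 + 2a8 = 5(-7) + 2(4) = -27  true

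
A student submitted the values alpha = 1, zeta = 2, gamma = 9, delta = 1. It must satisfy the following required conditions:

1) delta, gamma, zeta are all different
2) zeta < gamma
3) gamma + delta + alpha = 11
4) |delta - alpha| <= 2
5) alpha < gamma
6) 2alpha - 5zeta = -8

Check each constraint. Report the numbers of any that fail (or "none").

1) values 1, 9, 2 are pairwise distinct — holds.
2) zeta = 2, gamma = 9; 2 < 9 — holds.
3) gamma + delta + alpha = 9 + 1 + 1 = 11 — holds.
4) |1 - 1| = 0; 0 ≤ 2 — holds.
5) alpha = 1, gamma = 9; 1 < 9 — holds.
6) 2alpha - 5zeta = 2(1) - 5(2) = -8 — holds.

No violations.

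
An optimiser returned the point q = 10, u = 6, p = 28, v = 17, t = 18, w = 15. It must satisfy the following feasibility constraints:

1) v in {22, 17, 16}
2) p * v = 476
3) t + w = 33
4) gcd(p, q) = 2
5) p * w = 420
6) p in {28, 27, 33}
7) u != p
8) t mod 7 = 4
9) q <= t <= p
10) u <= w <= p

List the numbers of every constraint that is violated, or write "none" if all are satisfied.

1) v = 17 is in {22, 17, 16} — holds.
2) p * v = 28 * 17 = 476 — holds.
3) t + w = 18 + 15 = 33 — holds.
4) gcd(28, 10) = 2 — holds.
5) p * w = 28 * 15 = 420 — holds.
6) p = 28 is in {28, 27, 33} — holds.
7) u = 6, p = 28; distinct — holds.
8) 18 mod 7 = 4 — holds.
9) values 10 <= 18 <= 28 — holds.
10) values 6 <= 15 <= 28 — holds.

The assignment satisfies every constraint.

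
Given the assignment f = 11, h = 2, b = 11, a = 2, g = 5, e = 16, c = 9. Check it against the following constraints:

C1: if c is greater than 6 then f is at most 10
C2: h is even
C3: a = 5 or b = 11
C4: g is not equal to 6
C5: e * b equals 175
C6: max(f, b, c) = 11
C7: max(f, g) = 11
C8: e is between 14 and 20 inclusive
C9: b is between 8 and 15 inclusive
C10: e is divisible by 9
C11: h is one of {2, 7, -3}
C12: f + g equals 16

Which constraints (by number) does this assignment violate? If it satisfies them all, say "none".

C1: c = 9 > 6, so we need f ≤ 10; but f = 11 > 10  false
C2: h = 2 is even  true
C3: a = 2 ≠ 5, but b = 11 = 11 (second disjunct)  true
C4: g = 5, and 5 ≠ 6  true
C5: e * b = 16 * 11 = 176, not 175  false
C6: max(11, 11, 9) = 11  true
C7: max(11, 5) = 11  true
C8: e = 16 lies in [14, 20]  true
C9: b = 11 lies in [8, 15]  true
C10: 16 = 9*1 + 7, so 9 does not divide 16  false
C11: h = 2 is in {2, 7, -3}  true
C12: f + g = 11 + 5 = 16  true

The assignment fails constraints 1, 5, and 10.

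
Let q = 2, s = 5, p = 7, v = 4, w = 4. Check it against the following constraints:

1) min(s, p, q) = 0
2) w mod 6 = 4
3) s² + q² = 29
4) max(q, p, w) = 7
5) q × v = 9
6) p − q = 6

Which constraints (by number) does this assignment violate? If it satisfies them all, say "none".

1) min(5, 7, 2) = 2, not 0  ✗
2) 4 mod 6 = 4  ✓
3) s² + q² = 5² + 2² = 25 + 4 = 29  ✓
4) max(2, 7, 4) = 7  ✓
5) q × v = 2 × 4 = 8, not 9  ✗
6) p − q = 7 − 2 = 5, not 6  ✗

Constraints 1, 5, 6 do not hold.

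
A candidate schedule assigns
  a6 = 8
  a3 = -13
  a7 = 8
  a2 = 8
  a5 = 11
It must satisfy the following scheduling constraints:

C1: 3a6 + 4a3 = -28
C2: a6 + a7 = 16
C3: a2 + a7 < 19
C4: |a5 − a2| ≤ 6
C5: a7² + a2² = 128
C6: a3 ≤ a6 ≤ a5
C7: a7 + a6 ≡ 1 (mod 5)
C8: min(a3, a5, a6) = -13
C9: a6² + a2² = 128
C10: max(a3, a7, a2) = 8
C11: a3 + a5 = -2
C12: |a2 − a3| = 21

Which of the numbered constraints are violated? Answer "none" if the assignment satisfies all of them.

C1: 3a6 + 4a3 = 3(8) + 4(-13) = -28  ✔
C2: a6 + a7 = 8 + 8 = 16  ✔
C3: a2 + a7 = 8 + 8 = 16; 16 < 19  ✔
C4: |11 − 8| = 3; 3 ≤ 6  ✔
C5: a7² + a2² = 8² + 8² = 64 + 64 = 128  ✔
C6: values -13 ≤ 8 ≤ 11  ✔
C7: a7 + a6 = 16; 16 mod 5 = 1  ✔
C8: min(-13, 11, 8) = -13  ✔
C9: a6² + a2² = 8² + 8² = 64 + 64 = 128  ✔
C10: max(-13, 8, 8) = 8  ✔
C11: a3 + a5 = -13 + 11 = -2  ✔
C12: |8 − (-13)| = 21  ✔

All constraints are satisfied.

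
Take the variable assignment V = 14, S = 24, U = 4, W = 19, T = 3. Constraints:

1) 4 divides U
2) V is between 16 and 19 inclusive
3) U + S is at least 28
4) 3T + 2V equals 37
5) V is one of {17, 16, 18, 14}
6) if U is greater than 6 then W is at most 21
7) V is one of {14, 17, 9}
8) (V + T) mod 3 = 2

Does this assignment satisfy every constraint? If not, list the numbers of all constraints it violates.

Constraint 2 is violated.

1) 4 / 4 = 1, so 4 divides 4 — satisfied.
2) V = 14 is outside [16, 19] — violated.
3) U + S = 4 + 24 = 28; 28 ≥ 28 — satisfied.
4) 3T + 2V = 3(3) + 2(14) = 37 — satisfied.
5) V = 14 is in {17, 16, 18, 14} — satisfied.
6) U = 4, not > 6; antecedent false, conditional vacuously true — satisfied.
7) V = 14 is in {14, 17, 9} — satisfied.
8) V + T = 17; 17 mod 3 = 2 — satisfied.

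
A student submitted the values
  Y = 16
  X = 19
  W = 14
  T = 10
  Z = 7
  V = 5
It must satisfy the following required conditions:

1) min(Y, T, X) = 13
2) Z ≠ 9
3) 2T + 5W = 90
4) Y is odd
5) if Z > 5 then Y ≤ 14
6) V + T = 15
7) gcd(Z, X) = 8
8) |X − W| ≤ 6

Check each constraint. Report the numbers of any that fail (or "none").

1) min(16, 10, 19) = 10, not 13  false
2) Z = 7, and 7 ≠ 9  true
3) 2T + 5W = 2(10) + 5(14) = 90  true
4) Y = 16 is even  false
5) Z = 7 > 5, so we need Y ≤ 14; but Y = 16 > 14  false
6) V + T = 5 + 10 = 15  true
7) gcd(7, 19) = 1, not 8  false
8) |19 − 14| = 5; 5 ≤ 6  true

Constraints 1, 4, 5, and 7 do not hold.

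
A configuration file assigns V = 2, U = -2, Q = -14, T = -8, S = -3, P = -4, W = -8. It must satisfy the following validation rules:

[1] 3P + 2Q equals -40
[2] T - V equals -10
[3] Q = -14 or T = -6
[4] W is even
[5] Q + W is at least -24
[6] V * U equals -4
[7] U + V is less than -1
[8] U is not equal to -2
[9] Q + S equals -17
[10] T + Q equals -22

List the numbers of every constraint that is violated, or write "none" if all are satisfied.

Violated: 7, 8.

[1] 3P + 2Q = 3(-4) + 2(-14) = -40 — holds.
[2] T - V = -8 - 2 = -10 — holds.
[3] Q = -14 = -14 (first disjunct) — holds.
[4] W = -8 is even — holds.
[5] Q + W = -14 + (-8) = -22; -22 ≥ -24 — holds.
[6] V * U = 2 * (-2) = -4 — holds.
[7] U + V = -2 + 2 = 0; 0 ≥ -1, bound -1 not met — does not hold.
[8] U = -2, but -2 is required to differ — does not hold.
[9] Q + S = -14 + (-3) = -17 — holds.
[10] T + Q = -8 + (-14) = -22 — holds.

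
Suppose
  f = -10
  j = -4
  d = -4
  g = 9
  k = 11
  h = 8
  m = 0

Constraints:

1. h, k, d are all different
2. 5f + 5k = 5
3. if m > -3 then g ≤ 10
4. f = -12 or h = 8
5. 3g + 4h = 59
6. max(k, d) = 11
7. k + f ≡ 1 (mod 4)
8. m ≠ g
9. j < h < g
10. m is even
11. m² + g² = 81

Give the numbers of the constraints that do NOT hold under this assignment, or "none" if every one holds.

Yes — all constraints hold.

1. values 8, 11, -4 are pairwise distinct — holds.
2. 5f + 5k = 5(-10) + 5(11) = 5 — holds.
3. m = 0 > -3, so we need g ≤ 10; g = 9 ≤ 10 — holds.
4. f = -10 ≠ -12, but h = 8 = 8 (second disjunct) — holds.
5. 3g + 4h = 3(9) + 4(8) = 59 — holds.
6. max(11, -4) = 11 — holds.
7. k + f = 1; 1 mod 4 = 1 — holds.
8. m = 0, g = 9; distinct — holds.
9. values -4 < 8 < 9 — holds.
10. m = 0 is even — holds.
11. m² + g² = 0² + 9² = 0 + 81 = 81 — holds.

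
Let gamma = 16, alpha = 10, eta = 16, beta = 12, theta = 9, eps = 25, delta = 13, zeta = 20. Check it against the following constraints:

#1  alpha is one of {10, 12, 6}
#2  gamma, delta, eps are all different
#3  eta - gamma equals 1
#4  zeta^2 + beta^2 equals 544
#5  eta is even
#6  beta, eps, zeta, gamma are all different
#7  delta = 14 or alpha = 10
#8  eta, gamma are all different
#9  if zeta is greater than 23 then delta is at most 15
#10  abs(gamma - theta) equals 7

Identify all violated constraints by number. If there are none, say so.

#1 alpha = 10 is in {10, 12, 6}  OK
#2 values 16, 13, 25 are pairwise distinct  OK
#3 eta - gamma = 16 - 16 = 0, not 1  FAIL
#4 zeta^2 + beta^2 = 20^2 + 12^2 = 400 + 144 = 544  OK
#5 eta = 16 is even  OK
#6 values 12, 25, 20, 16 are pairwise distinct  OK
#7 delta = 13 ≠ 14, but alpha = 10 = 10 (second disjunct)  OK
#8 eta = gamma = 16, not all different  FAIL
#9 zeta = 20, not > 23; antecedent false, conditional vacuously true  OK
#10 abs(16 - 9) = 7  OK

The assignment fails constraints 3, 8.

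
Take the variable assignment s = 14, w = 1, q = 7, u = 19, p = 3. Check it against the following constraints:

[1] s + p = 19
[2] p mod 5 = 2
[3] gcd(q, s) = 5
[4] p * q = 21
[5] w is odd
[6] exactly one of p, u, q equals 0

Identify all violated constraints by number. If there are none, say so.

[1] s + p = 14 + 3 = 17, not 19 — violated.
[2] 3 mod 5 = 3, not 2 — violated.
[3] gcd(7, 14) = 7, not 5 — violated.
[4] p * q = 3 * 7 = 21 — satisfied.
[5] w = 1 is odd — satisfied.
[6] p=3, u=19, q=7; 0 of them equal 0, not exactly one — violated.

Violated: 1, 2, 3, 6.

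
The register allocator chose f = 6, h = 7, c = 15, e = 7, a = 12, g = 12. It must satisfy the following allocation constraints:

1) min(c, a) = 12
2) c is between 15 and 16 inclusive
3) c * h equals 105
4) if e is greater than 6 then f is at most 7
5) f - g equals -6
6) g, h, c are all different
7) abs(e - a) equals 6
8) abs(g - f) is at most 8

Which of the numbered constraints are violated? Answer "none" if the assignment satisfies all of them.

Constraint 7 does not hold.

1) min(15, 12) = 12 — holds.
2) c = 15 lies in [15, 16] — holds.
3) c * h = 15 * 7 = 105 — holds.
4) e = 7 > 6, so we need f ≤ 7; f = 6 ≤ 7 — holds.
5) f - g = 6 - 12 = -6 — holds.
6) values 12, 7, 15 are pairwise distinct — holds.
7) abs(7 - 12) = 5, not 6 — does not hold.
8) abs(12 - 6) = 6; 6 ≤ 8 — holds.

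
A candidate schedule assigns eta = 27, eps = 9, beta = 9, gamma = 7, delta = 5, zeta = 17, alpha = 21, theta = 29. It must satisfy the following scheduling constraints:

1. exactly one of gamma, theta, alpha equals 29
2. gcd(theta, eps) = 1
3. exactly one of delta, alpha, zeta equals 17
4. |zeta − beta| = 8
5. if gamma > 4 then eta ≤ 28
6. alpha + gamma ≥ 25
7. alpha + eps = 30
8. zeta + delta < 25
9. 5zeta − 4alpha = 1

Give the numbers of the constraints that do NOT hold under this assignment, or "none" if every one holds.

Yes — all constraints hold.

1. gamma=7, theta=29, alpha=21; 1 of them equals 29  ✓
2. gcd(29, 9) = 1  ✓
3. delta=5, alpha=21, zeta=17; 1 of them equals 17  ✓
4. |17 − 9| = 8  ✓
5. gamma = 7 > 4, so we need eta ≤ 28; eta = 27 ≤ 28  ✓
6. alpha + gamma = 21 + 7 = 28; 28 ≥ 25  ✓
7. alpha + eps = 21 + 9 = 30  ✓
8. zeta + delta = 17 + 5 = 22; 22 < 25  ✓
9. 5zeta − 4alpha = 5(17) − 4(21) = 1  ✓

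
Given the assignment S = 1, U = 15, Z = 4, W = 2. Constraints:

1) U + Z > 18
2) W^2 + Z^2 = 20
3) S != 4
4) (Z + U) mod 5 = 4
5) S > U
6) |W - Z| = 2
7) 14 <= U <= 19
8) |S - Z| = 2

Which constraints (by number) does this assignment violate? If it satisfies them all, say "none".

No — constraints 5 and 8 are not satisfied.

1) U + Z = 15 + 4 = 19; 19 > 18 — holds.
2) W^2 + Z^2 = 2^2 + 4^2 = 4 + 16 = 20 — holds.
3) S = 1, and 1 ≠ 4 — holds.
4) Z + U = 19; 19 mod 5 = 4 — holds.
5) S = 1, U = 15; 1 ≤ 15 (want >) — does not hold.
6) |2 - 4| = 2 — holds.
7) U = 15 lies in [14, 19] — holds.
8) |1 - 4| = 3, not 2 — does not hold.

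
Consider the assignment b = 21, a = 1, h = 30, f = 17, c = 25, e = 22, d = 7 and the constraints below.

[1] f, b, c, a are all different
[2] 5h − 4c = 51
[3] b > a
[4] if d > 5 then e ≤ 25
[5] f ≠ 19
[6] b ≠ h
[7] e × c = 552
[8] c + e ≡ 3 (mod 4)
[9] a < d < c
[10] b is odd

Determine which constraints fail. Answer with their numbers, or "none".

[1] values 17, 21, 25, 1 are pairwise distinct — holds.
[2] 5h − 4c = 5(30) − 4(25) = 50, not 51 — fails.
[3] b = 21, a = 1; 21 > 1 — holds.
[4] d = 7 > 5, so we need e ≤ 25; e = 22 ≤ 25 — holds.
[5] f = 17, and 17 ≠ 19 — holds.
[6] b = 21, h = 30; distinct — holds.
[7] e × c = 22 × 25 = 550, not 552 — fails.
[8] c + e = 47; 47 mod 4 = 3 — holds.
[9] values 1 < 7 < 25 — holds.
[10] b = 21 is odd — holds.

Constraints 2, 7 do not hold.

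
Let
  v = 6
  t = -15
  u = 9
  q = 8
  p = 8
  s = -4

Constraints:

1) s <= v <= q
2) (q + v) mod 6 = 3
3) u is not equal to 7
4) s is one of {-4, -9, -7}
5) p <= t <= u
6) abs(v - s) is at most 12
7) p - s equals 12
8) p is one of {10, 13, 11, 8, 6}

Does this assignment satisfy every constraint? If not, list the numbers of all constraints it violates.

1) values -4 <= 6 <= 8  true
2) q + v = 14; 14 mod 6 = 2, not 3  false
3) u = 9, and 9 ≠ 7  true
4) s = -4 is in {-4, -9, -7}  true
5) values 8, -15, 9; p = 8 is not <= t = -15  false
6) abs(6 - (-4)) = 10; 10 ≤ 12  true
7) p - s = 8 - (-4) = 12  true
8) p = 8 is in {10, 13, 11, 8, 6}  true

Constraints 2, 5 do not hold.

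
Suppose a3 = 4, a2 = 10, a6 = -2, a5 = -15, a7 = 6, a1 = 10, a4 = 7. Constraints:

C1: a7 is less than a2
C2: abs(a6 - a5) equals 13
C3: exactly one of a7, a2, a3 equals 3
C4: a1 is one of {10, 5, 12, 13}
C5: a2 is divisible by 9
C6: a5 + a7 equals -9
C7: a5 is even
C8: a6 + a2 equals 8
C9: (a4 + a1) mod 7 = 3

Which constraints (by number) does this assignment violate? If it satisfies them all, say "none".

Constraints 3, 5, 7 are violated.

C1: a7 = 6, a2 = 10; 6 < 10  yes
C2: abs(-2 - (-15)) = 13  yes
C3: a7=6, a2=10, a3=4; 0 of them equal 3, not exactly one  no
C4: a1 = 10 is in {10, 5, 12, 13}  yes
C5: 10 = 9*1 + 1, so 9 does not divide 10  no
C6: a5 + a7 = -15 + 6 = -9  yes
C7: a5 = -15 is odd  no
C8: a6 + a2 = -2 + 10 = 8  yes
C9: a4 + a1 = 17; 17 mod 7 = 3  yes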